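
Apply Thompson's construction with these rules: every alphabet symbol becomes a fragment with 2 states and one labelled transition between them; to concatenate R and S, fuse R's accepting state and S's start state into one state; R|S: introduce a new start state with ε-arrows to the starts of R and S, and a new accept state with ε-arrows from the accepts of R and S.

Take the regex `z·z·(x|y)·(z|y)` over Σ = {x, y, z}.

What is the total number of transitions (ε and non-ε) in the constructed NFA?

14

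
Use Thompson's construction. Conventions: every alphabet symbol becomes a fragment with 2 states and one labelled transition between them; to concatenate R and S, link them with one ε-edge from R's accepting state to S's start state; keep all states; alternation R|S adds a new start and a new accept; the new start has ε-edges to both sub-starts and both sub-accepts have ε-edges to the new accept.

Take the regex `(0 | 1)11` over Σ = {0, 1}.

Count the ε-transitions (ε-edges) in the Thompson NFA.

Per subexpression:
Each of the 4 symbol leaves contributes 0 ε-transitions.
  0 | 1 — 4 ε-transitions
  (0 | 1)11 — 6 ε-transitions

6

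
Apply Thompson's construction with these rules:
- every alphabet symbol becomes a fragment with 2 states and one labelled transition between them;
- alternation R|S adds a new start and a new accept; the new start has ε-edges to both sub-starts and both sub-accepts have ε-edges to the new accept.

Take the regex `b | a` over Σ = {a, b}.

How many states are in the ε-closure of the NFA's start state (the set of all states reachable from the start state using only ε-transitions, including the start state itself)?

3

Work bottom-up. For each fragment F, track |ε-closure(F.start)| and whether F's accept lies in that closure (i.e. whether F accepts ε). A single-symbol fragment has closure size 1 and does not accept ε.
  b | a → new start ε-reaches every alternative's start; none of them accept ε, so the new accept is not reached: |closure| = 1 + 1 + 1 = 3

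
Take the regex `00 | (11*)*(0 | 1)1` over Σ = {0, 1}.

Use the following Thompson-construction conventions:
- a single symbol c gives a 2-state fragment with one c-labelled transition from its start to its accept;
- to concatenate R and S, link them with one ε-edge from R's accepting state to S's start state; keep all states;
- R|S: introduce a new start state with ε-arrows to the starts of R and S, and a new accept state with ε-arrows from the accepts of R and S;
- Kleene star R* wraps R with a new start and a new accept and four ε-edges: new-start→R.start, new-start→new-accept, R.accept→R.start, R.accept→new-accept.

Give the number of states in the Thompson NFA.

22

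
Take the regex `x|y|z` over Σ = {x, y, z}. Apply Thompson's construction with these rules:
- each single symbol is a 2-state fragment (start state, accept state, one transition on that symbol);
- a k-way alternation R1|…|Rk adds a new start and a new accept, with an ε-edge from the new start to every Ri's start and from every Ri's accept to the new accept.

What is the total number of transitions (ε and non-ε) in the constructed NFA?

By structural recursion:
Each of the 3 symbol leaves contributes 1 transition (1 symbol, 0 ε).
  x|y|z = 9 transitions (3 symbol, 6 ε)

9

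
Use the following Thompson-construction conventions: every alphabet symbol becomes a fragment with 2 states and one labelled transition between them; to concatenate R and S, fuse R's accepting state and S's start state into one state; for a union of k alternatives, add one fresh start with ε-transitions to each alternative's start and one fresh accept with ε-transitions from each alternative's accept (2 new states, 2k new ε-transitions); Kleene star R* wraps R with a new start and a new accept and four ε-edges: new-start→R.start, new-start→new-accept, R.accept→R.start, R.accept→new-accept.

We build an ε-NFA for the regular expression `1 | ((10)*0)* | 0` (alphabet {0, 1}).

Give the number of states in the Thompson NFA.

14

Building bottom-up:
Each of the 5 symbol leaves contributes a 2-state fragment.
  10 — 3 states
  (10)* — 5 states
  (10)*0 — 6 states
  ((10)*0)* — 8 states
  1 | ((10)*0)* | 0 — 14 states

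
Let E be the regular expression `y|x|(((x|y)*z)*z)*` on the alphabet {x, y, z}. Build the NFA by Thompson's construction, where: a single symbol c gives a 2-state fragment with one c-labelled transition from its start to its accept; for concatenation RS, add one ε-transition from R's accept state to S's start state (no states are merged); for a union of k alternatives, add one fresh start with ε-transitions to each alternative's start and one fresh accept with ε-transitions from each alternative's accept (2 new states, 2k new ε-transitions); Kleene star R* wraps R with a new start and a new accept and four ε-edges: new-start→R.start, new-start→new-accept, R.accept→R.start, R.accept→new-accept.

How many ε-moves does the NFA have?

24

Recursing over subexpressions:
Each of the 6 symbol leaves contributes 0 ε-transitions.
  x|y : 4 ε-transitions
  (x|y)* : 8 ε-transitions
  (x|y)*z : 9 ε-transitions
  ((x|y)*z)* : 13 ε-transitions
  ((x|y)*z)*z : 14 ε-transitions
  (((x|y)*z)*z)* : 18 ε-transitions
  y|x|(((x|y)*z)*z)* : 24 ε-transitions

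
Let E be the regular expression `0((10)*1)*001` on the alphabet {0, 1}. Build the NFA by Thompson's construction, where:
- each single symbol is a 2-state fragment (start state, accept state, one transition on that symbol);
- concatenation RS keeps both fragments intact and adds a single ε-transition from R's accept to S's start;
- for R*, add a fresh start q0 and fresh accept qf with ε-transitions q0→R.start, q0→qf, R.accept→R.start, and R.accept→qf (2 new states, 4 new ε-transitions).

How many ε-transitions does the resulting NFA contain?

14

Building bottom-up:
Each of the 7 symbol leaves contributes 0 ε-transitions.
  10 → 1 ε-transition
  (10)* → 5 ε-transitions
  (10)*1 → 6 ε-transitions
  ((10)*1)* → 10 ε-transitions
  0((10)*1)*001 → 14 ε-transitions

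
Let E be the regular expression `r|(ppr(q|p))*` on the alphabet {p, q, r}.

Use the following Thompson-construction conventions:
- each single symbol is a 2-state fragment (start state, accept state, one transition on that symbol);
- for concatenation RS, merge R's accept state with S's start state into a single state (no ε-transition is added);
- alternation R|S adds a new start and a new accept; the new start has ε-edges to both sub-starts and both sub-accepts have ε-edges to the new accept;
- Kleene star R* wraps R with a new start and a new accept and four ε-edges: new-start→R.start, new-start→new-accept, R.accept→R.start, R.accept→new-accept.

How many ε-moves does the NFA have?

12

Recursing over subexpressions:
Each of the 6 symbol leaves contributes 0 ε-transitions.
  q|p = 4 ε-transitions
  ppr(q|p) = 4 ε-transitions
  (ppr(q|p))* = 8 ε-transitions
  r|(ppr(q|p))* = 12 ε-transitions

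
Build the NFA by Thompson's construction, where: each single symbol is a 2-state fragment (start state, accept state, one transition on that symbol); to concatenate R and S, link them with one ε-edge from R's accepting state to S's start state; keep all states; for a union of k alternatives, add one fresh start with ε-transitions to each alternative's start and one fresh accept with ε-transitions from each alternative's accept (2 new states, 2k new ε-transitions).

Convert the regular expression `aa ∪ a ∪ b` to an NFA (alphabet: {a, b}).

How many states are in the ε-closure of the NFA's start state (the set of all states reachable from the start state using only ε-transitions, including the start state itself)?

Work bottom-up. For each fragment F, track |ε-closure(F.start)| and whether F's accept lies in that closure (i.e. whether F accepts ε). A single-symbol fragment has closure size 1 and does not accept ε.
  aa — |ε-closure| equals the left operand's closure size = 1 (its accept is not ε-reachable, so the closure stops there)
  aa ∪ a ∪ b — |ε-closure| = 1 + 1 + 1 + 1 = 4 (the new accept is not ε-reachable since no branch accepts ε)

4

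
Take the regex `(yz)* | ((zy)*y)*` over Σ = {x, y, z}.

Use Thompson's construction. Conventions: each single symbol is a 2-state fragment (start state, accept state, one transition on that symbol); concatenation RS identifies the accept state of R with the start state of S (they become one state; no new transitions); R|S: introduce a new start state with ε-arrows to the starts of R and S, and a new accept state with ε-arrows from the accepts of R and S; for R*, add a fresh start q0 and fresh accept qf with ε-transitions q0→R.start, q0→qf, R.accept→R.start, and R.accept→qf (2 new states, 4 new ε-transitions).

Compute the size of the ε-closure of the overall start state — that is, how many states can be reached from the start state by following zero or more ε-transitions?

10

Compute the ε-closure size of each fragment's start state recursively; a symbol fragment's start has no outgoing ε-edge, so its closure is just itself (size 1).
  yz → same as the first factor's closure: |ε-closure| = 1
  (yz)* → the star's fresh start ε-reaches both the body's start and the fresh accept: |ε-closure| = 2 + 1 = 3
  zy → same as the first factor's closure: |ε-closure| = 1
  (zy)* → the star's fresh start ε-reaches both the body's start and the fresh accept: |ε-closure| = 2 + 1 = 3
  (zy)*y → the left operand accepts ε, so the closure extends into the next operand (the shared merged state is already counted); |ε-closure| = 3 + (1−1) = 3
  ((zy)*y)* → new start has ε-edges to the inner start and to the new accept, so |ε-closure| = 2 + 3 = 5
  (yz)* | ((zy)*y)* → |ε-closure| = 1 (new start) + (3 + 5) + 1 (new accept, since some branch ε-reaches its own accept) = 10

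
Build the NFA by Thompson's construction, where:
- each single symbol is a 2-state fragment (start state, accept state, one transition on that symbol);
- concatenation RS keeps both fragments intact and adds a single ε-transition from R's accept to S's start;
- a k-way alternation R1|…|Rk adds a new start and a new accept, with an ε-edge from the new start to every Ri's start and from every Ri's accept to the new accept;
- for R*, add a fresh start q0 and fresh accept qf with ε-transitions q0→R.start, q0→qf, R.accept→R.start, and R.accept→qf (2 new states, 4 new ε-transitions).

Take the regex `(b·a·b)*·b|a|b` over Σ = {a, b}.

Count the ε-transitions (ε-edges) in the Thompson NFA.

Building bottom-up:
Each of the 6 symbol leaves contributes 0 ε-transitions.
  b·a·b = 2 ε-transitions
  (b·a·b)* = 6 ε-transitions
  (b·a·b)*·b = 7 ε-transitions
  (b·a·b)*·b|a|b = 13 ε-transitions

13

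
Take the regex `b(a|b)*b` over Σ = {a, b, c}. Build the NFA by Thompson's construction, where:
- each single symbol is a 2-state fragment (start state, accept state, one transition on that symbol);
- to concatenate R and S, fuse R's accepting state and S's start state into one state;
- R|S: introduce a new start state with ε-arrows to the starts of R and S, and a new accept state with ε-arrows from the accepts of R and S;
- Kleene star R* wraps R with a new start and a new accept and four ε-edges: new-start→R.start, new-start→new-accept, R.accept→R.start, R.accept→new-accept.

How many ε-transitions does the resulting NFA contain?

8

Bottom-up over the parse tree:
Each of the 4 symbol leaves contributes 0 ε-transitions.
  a|b = 4 ε-transitions
  (a|b)* = 8 ε-transitions
  b(a|b)*b = 8 ε-transitions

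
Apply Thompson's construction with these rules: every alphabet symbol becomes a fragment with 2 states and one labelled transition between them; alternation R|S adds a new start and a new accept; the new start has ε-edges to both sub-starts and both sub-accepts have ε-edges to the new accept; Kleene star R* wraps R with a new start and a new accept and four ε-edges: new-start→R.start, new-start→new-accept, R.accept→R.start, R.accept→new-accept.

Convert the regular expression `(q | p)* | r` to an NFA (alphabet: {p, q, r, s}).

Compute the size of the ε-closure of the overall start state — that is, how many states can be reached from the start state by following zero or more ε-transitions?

8

Let C(F) = |ε-closure(F.start)| within fragment F, and note whether F accepts ε. Symbol fragments have C = 1 and do not accept ε. Then:
  q | p — C = 1 + 1 + 1 = 3 (the new accept is not ε-reachable since no branch accepts ε)
  (q | p)* — C = 1 (new start) + 3 (body) + 1 (new accept) = 5
  (q | p)* | r — C = 1 (new start) + (5 + 1) + 1 (new accept, since some branch ε-reaches its own accept) = 8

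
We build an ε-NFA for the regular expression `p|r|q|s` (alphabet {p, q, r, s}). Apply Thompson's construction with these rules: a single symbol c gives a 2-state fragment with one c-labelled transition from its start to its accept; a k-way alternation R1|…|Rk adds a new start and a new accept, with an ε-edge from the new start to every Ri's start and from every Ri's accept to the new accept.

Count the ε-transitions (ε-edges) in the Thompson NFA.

Building bottom-up:
Each of the 4 symbol leaves contributes 0 ε-transitions.
  p|r|q|s — 8 ε-transitions

8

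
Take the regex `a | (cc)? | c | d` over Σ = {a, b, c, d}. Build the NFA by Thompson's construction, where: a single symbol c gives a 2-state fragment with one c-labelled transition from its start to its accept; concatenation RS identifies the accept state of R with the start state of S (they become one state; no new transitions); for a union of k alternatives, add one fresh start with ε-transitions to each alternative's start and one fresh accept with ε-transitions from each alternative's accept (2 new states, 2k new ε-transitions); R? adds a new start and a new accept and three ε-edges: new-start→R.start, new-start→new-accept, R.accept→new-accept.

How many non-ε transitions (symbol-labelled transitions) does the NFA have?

5

By structural recursion:
Each of the 5 symbol leaves contributes exactly 1 symbol transition.
  cc : 2 symbol transitions
  (cc)? : 2 symbol transitions
  a | (cc)? | c | d : 5 symbol transitions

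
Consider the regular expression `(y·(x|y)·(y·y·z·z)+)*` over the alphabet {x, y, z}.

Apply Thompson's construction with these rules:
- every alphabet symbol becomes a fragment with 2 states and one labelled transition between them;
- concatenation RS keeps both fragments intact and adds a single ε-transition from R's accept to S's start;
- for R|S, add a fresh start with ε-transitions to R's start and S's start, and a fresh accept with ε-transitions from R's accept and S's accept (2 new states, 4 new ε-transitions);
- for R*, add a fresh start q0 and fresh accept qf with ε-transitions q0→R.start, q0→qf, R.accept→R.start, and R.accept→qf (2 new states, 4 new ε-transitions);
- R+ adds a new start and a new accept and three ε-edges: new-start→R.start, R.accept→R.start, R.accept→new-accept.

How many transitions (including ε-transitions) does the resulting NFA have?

23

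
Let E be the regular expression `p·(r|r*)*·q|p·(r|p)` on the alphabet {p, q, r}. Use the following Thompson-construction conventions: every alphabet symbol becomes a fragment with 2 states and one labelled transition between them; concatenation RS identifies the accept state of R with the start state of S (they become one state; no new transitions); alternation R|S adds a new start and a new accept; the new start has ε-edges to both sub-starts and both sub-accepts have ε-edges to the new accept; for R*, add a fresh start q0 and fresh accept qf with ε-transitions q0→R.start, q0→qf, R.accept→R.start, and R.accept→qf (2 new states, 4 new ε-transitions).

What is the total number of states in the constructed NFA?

Per subexpression:
Each of the 7 symbol leaves contributes a 2-state fragment.
  r* → 4 states
  r|r* → 8 states
  (r|r*)* → 10 states
  p·(r|r*)*·q → 12 states
  r|p → 6 states
  p·(r|p) → 7 states
  p·(r|r*)*·q|p·(r|p) → 21 states

21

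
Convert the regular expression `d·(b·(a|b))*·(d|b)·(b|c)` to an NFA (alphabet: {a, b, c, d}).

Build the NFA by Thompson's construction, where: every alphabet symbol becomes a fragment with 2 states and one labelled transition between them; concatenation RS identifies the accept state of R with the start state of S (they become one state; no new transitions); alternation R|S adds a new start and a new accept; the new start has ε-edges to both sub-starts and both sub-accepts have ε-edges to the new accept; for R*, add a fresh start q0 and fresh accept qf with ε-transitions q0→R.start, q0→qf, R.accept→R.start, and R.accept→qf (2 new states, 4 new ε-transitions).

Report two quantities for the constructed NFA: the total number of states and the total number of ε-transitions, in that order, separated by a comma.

Per subexpression:
Each of the 8 symbol leaves contributes 2 states and 0 ε-transitions.
  a|b — 6 states, 4 ε-transitions
  b·(a|b) — 7 states, 4 ε-transitions
  (b·(a|b))* — 9 states, 8 ε-transitions
  d|b — 6 states, 4 ε-transitions
  b|c — 6 states, 4 ε-transitions
  d·(b·(a|b))*·(d|b)·(b|c) — 20 states, 16 ε-transitions

20, 16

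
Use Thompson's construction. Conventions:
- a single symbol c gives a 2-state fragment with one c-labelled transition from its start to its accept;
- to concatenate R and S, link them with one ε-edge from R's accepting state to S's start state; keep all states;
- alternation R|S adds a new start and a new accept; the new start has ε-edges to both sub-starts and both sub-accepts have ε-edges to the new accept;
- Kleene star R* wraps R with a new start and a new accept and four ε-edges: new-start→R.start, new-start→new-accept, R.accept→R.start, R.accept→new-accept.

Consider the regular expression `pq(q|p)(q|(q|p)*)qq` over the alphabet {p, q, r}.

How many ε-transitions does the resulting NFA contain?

Bottom-up over the parse tree:
Each of the 9 symbol leaves contributes 0 ε-transitions.
  q|p : 4 ε-transitions
  q|p : 4 ε-transitions
  (q|p)* : 8 ε-transitions
  q|(q|p)* : 12 ε-transitions
  pq(q|p)(q|(q|p)*)qq : 21 ε-transitions

21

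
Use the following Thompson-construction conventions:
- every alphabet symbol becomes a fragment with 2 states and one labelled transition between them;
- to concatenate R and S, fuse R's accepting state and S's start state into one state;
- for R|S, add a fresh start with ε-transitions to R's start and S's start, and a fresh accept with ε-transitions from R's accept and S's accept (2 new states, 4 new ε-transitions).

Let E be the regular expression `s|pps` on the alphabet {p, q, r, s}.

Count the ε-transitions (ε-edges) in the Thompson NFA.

4

Per subexpression:
Each of the 4 symbol leaves contributes 0 ε-transitions.
  pps — 0 ε-transitions
  s|pps — 4 ε-transitions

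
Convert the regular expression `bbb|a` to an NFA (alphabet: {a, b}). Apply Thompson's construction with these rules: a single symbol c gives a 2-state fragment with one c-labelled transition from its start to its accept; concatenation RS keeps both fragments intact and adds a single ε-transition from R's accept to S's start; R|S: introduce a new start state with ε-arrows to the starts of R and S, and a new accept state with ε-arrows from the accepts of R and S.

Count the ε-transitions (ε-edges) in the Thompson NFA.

6

Recursing over subexpressions:
Each of the 4 symbol leaves contributes 0 ε-transitions.
  bbb → 2 ε-transitions
  bbb|a → 6 ε-transitions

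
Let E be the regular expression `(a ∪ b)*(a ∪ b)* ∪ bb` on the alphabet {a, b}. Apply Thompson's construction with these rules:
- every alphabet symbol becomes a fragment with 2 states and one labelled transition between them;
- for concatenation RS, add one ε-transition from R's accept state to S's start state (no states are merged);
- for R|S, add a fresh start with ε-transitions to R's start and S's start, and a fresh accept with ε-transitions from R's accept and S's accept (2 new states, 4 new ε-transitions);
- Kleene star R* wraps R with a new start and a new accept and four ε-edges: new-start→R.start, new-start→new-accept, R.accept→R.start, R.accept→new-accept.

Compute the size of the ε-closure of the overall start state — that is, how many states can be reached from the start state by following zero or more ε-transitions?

13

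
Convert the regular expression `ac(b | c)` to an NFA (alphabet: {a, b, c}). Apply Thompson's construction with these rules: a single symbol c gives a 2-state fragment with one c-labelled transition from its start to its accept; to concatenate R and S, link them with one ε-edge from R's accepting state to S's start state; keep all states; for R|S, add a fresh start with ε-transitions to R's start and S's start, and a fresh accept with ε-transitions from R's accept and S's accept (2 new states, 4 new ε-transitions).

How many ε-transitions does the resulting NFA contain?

6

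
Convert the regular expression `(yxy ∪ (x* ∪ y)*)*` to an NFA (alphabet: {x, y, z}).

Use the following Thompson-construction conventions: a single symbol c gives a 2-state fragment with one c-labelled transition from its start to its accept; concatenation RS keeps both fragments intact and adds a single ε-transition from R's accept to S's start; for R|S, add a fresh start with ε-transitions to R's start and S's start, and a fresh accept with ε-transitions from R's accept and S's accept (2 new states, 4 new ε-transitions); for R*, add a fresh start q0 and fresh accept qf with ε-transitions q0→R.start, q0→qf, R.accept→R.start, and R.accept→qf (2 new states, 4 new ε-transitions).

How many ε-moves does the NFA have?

Bottom-up over the parse tree:
Each of the 5 symbol leaves contributes 0 ε-transitions.
  yxy = 2 ε-transitions
  x* = 4 ε-transitions
  x* ∪ y = 8 ε-transitions
  (x* ∪ y)* = 12 ε-transitions
  yxy ∪ (x* ∪ y)* = 18 ε-transitions
  (yxy ∪ (x* ∪ y)*)* = 22 ε-transitions

22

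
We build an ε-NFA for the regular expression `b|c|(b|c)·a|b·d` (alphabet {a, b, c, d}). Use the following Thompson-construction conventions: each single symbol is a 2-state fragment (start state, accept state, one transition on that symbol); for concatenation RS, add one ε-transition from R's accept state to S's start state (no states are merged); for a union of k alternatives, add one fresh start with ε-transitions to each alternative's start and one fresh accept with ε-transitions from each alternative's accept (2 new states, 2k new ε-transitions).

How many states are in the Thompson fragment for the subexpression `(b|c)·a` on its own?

Fragment for `(b|c)·a`:
Each of the 3 symbol leaves contributes a 2-state fragment.
  b|c — 6 states
  (b|c)·a — 8 states

8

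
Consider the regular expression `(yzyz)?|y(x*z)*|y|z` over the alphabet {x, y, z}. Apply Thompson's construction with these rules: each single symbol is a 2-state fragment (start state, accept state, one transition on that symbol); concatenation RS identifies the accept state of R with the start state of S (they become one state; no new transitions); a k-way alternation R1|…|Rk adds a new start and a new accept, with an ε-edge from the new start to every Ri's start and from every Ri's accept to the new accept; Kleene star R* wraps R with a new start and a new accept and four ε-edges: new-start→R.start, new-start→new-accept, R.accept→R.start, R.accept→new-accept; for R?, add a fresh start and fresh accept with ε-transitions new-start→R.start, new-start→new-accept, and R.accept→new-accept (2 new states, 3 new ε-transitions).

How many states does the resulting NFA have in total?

21

By structural recursion:
Each of the 9 symbol leaves contributes a 2-state fragment.
  yzyz — 5 states
  (yzyz)? — 7 states
  x* — 4 states
  x*z — 5 states
  (x*z)* — 7 states
  y(x*z)* — 8 states
  (yzyz)?|y(x*z)*|y|z — 21 states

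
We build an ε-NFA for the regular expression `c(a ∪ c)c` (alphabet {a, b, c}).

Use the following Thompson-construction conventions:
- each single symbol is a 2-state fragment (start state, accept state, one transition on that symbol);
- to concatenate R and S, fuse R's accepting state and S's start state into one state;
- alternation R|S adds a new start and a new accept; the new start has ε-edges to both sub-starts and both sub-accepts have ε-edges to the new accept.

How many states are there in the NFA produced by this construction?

By structural recursion:
Each of the 4 symbol leaves contributes a 2-state fragment.
  a ∪ c : 6 states
  c(a ∪ c)c : 8 states

8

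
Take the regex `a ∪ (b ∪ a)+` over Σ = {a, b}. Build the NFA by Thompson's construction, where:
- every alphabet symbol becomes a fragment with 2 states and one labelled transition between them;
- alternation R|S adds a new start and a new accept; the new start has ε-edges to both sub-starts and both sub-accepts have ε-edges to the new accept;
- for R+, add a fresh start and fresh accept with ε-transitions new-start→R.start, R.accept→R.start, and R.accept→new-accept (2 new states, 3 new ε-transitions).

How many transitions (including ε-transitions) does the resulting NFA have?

14

Per subexpression:
Each of the 3 symbol leaves contributes 1 transition (1 symbol, 0 ε).
  b ∪ a = 6 transitions (2 symbol, 4 ε)
  (b ∪ a)+ = 9 transitions (2 symbol, 7 ε)
  a ∪ (b ∪ a)+ = 14 transitions (3 symbol, 11 ε)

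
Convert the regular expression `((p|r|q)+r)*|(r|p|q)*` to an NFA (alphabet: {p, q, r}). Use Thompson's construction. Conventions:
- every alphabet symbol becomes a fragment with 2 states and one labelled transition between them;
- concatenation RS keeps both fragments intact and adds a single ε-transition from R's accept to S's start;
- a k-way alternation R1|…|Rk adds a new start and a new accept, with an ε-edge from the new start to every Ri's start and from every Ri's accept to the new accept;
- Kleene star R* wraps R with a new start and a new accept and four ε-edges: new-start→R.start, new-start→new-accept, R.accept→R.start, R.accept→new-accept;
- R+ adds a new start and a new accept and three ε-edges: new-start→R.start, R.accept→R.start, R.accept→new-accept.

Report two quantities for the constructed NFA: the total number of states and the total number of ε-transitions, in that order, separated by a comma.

26, 28

Per subexpression:
Each of the 7 symbol leaves contributes 2 states and 0 ε-transitions.
  p|r|q = 8 states, 6 ε-transitions
  (p|r|q)+ = 10 states, 9 ε-transitions
  (p|r|q)+r = 12 states, 10 ε-transitions
  ((p|r|q)+r)* = 14 states, 14 ε-transitions
  r|p|q = 8 states, 6 ε-transitions
  (r|p|q)* = 10 states, 10 ε-transitions
  ((p|r|q)+r)*|(r|p|q)* = 26 states, 28 ε-transitions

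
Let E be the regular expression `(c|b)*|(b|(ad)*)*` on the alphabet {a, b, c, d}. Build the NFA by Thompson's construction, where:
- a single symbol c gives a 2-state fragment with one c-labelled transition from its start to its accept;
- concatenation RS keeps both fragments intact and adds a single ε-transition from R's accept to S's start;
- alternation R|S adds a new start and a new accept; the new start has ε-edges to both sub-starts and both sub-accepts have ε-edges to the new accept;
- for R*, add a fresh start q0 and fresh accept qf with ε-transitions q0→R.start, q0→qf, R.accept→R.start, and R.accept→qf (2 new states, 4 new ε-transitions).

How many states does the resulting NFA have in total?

Bottom-up over the parse tree:
Each of the 5 symbol leaves contributes a 2-state fragment.
  c|b = 6 states
  (c|b)* = 8 states
  ad = 4 states
  (ad)* = 6 states
  b|(ad)* = 10 states
  (b|(ad)*)* = 12 states
  (c|b)*|(b|(ad)*)* = 22 states

22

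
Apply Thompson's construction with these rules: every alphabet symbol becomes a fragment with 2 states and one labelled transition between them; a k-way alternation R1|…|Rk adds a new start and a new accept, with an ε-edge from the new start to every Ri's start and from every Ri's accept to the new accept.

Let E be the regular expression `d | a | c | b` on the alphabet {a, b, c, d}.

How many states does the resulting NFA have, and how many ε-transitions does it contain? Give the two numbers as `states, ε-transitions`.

By structural recursion:
Each of the 4 symbol leaves contributes 2 states and 0 ε-transitions.
  d | a | c | b — 10 states, 8 ε-transitions

10, 8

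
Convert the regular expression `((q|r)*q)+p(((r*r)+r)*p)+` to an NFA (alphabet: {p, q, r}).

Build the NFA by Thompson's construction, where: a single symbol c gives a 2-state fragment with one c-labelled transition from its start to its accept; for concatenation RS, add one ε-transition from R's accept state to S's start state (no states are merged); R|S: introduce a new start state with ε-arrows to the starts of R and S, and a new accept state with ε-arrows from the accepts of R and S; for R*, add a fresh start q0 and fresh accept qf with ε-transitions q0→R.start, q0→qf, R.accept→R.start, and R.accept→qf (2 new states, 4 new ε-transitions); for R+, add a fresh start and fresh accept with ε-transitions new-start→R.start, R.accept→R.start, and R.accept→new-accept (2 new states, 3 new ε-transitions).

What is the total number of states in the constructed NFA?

By structural recursion:
Each of the 8 symbol leaves contributes a 2-state fragment.
  q|r = 6 states
  (q|r)* = 8 states
  (q|r)*q = 10 states
  ((q|r)*q)+ = 12 states
  r* = 4 states
  r*r = 6 states
  (r*r)+ = 8 states
  (r*r)+r = 10 states
  ((r*r)+r)* = 12 states
  ((r*r)+r)*p = 14 states
  (((r*r)+r)*p)+ = 16 states
  ((q|r)*q)+p(((r*r)+r)*p)+ = 30 states

30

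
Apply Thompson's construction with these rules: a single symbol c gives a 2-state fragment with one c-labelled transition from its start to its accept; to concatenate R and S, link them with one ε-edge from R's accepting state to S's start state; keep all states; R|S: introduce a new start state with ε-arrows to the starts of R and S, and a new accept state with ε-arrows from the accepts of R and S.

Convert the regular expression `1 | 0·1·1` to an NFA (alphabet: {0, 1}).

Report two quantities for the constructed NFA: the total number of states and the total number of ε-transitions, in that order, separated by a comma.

Bottom-up over the parse tree:
Each of the 4 symbol leaves contributes 2 states and 0 ε-transitions.
  0·1·1 = 6 states, 2 ε-transitions
  1 | 0·1·1 = 10 states, 6 ε-transitions

10, 6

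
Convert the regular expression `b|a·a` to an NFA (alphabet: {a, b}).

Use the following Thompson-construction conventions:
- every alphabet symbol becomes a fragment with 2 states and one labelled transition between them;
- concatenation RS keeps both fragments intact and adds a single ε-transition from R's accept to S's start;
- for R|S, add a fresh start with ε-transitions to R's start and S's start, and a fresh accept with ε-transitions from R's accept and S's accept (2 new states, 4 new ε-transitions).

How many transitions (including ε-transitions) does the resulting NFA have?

8

Building bottom-up:
Each of the 3 symbol leaves contributes 1 transition (1 symbol, 0 ε).
  a·a : 3 transitions (2 symbol, 1 ε)
  b|a·a : 8 transitions (3 symbol, 5 ε)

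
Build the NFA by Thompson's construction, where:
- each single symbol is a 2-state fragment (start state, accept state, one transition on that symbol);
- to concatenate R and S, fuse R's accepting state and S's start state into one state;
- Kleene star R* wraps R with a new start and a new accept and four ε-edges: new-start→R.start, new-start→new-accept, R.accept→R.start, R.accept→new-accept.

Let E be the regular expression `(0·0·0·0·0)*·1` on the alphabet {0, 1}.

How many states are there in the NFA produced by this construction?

Building bottom-up:
Each of the 6 symbol leaves contributes a 2-state fragment.
  0·0·0·0·0 = 6 states
  (0·0·0·0·0)* = 8 states
  (0·0·0·0·0)*·1 = 9 states

9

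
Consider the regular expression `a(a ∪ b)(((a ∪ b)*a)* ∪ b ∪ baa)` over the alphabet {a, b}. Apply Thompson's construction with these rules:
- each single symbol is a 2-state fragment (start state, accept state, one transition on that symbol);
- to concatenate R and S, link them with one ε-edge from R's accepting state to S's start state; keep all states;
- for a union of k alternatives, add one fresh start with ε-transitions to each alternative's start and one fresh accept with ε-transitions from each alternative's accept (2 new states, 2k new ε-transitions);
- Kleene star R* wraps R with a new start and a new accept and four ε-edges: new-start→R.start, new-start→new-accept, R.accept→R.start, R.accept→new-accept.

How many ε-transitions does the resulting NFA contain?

Bottom-up over the parse tree:
Each of the 10 symbol leaves contributes 0 ε-transitions.
  a ∪ b : 4 ε-transitions
  a ∪ b : 4 ε-transitions
  (a ∪ b)* : 8 ε-transitions
  (a ∪ b)*a : 9 ε-transitions
  ((a ∪ b)*a)* : 13 ε-transitions
  baa : 2 ε-transitions
  ((a ∪ b)*a)* ∪ b ∪ baa : 21 ε-transitions
  a(a ∪ b)(((a ∪ b)*a)* ∪ b ∪ baa) : 27 ε-transitions

27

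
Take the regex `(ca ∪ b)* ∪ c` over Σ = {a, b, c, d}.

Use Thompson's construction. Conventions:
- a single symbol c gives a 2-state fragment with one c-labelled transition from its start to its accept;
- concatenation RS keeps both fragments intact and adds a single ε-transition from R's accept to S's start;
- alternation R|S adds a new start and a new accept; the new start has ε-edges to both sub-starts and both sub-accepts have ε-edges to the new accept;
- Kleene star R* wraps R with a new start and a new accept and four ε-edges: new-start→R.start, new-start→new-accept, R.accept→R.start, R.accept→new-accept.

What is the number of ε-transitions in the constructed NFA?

Recursing over subexpressions:
Each of the 4 symbol leaves contributes 0 ε-transitions.
  ca — 1 ε-transition
  ca ∪ b — 5 ε-transitions
  (ca ∪ b)* — 9 ε-transitions
  (ca ∪ b)* ∪ c — 13 ε-transitions

13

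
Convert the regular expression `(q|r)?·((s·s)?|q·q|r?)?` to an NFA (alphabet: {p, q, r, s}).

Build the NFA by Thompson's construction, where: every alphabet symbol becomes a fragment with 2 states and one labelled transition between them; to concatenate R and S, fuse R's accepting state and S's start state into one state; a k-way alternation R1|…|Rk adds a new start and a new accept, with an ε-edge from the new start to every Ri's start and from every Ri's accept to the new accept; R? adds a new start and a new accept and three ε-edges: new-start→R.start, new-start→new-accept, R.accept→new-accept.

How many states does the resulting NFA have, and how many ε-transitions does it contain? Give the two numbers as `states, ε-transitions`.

Recursing over subexpressions:
Each of the 7 symbol leaves contributes 2 states and 0 ε-transitions.
  q|r : 6 states, 4 ε-transitions
  (q|r)? : 8 states, 7 ε-transitions
  s·s : 3 states, 0 ε-transitions
  (s·s)? : 5 states, 3 ε-transitions
  q·q : 3 states, 0 ε-transitions
  r? : 4 states, 3 ε-transitions
  (s·s)?|q·q|r? : 14 states, 12 ε-transitions
  ((s·s)?|q·q|r?)? : 16 states, 15 ε-transitions
  (q|r)?·((s·s)?|q·q|r?)? : 23 states, 22 ε-transitions

23, 22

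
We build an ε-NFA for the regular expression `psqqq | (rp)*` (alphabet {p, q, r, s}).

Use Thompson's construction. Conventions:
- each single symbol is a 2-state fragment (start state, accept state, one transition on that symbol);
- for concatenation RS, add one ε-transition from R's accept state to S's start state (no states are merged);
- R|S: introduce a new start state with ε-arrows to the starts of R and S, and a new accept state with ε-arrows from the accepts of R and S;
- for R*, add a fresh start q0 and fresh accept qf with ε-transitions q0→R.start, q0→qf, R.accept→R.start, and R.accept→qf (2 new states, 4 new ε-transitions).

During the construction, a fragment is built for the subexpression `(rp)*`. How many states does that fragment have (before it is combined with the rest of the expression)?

6

Fragment for `(rp)*`:
Each of the 2 symbol leaves contributes a 2-state fragment.
  rp — 4 states
  (rp)* — 6 states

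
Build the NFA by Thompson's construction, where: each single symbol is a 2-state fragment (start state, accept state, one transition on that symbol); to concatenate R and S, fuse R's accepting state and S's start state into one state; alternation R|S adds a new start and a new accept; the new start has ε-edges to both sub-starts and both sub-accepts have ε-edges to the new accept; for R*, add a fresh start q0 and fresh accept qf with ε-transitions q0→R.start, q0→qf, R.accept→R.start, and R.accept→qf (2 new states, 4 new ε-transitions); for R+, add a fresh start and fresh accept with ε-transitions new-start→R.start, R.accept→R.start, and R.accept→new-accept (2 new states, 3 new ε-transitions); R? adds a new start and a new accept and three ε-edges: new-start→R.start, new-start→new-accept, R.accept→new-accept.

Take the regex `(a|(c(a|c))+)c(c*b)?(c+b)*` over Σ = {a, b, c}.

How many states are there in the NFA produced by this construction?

26

Per subexpression:
Each of the 9 symbol leaves contributes a 2-state fragment.
  a|c — 6 states
  c(a|c) — 7 states
  (c(a|c))+ — 9 states
  a|(c(a|c))+ — 13 states
  c* — 4 states
  c*b — 5 states
  (c*b)? — 7 states
  c+ — 4 states
  c+b — 5 states
  (c+b)* — 7 states
  (a|(c(a|c))+)c(c*b)?(c+b)* — 26 states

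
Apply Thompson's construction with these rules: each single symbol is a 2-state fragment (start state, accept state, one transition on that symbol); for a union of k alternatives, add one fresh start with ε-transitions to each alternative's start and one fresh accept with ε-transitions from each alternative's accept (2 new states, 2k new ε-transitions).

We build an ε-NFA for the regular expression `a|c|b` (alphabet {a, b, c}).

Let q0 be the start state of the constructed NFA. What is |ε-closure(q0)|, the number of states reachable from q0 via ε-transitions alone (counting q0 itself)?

Compute the ε-closure size of each fragment's start state recursively; a symbol fragment's start has no outgoing ε-edge, so its closure is just itself (size 1).
  a|c|b → C = 1 + 1 + 1 + 1 = 4 (the new accept is not ε-reachable since no branch accepts ε)

4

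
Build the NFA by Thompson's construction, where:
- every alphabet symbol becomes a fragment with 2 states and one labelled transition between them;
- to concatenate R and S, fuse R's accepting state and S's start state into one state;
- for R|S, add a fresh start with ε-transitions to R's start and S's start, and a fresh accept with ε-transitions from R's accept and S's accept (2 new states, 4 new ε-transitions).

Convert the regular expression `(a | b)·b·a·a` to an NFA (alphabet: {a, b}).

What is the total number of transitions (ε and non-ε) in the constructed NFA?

Recursing over subexpressions:
Each of the 5 symbol leaves contributes 1 transition (1 symbol, 0 ε).
  a | b = 6 transitions (2 symbol, 4 ε)
  (a | b)·b·a·a = 9 transitions (5 symbol, 4 ε)

9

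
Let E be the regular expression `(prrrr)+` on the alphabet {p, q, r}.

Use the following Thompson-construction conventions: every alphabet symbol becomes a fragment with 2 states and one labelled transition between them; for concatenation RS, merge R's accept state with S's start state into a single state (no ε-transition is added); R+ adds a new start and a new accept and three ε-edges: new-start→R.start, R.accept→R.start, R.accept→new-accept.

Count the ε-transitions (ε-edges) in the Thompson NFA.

3

By structural recursion:
Each of the 5 symbol leaves contributes 0 ε-transitions.
  prrrr = 0 ε-transitions
  (prrrr)+ = 3 ε-transitions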